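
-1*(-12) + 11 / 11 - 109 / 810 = 10421 / 810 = 12.87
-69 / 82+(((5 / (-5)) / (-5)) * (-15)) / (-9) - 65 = -16115 / 246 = -65.51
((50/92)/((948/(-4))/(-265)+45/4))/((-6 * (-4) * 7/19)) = 125875/24870636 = 0.01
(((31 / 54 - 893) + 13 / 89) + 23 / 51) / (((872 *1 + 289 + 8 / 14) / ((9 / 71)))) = -510049421 / 5240738478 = -0.10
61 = 61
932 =932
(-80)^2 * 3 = 19200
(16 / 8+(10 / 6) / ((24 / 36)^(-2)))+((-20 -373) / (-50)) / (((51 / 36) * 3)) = 52672 / 11475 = 4.59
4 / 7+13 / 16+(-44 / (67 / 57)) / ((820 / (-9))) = 2760941 / 1538320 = 1.79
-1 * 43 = -43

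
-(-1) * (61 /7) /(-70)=-61 /490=-0.12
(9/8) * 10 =45/4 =11.25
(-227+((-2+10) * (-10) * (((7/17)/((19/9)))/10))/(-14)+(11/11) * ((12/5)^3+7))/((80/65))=-6759883/40375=-167.43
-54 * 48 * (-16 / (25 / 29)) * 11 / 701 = 754.90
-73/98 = -0.74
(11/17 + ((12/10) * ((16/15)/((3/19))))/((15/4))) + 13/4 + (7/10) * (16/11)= 5955311/841500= 7.08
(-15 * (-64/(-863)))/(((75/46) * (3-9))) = 1472/12945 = 0.11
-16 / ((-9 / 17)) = 272 / 9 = 30.22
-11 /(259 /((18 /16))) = -0.05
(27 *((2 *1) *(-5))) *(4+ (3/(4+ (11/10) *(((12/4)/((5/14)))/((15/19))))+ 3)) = -3811320/1963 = -1941.58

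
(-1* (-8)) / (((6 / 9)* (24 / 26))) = 13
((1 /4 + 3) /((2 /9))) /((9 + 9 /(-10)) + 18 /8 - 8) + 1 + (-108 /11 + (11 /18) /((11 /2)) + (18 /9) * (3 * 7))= 367739 /9306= 39.52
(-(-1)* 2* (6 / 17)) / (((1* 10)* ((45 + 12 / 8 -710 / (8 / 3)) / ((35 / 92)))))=-14 / 114563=-0.00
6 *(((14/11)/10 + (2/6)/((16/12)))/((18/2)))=83/330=0.25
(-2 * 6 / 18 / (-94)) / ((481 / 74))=2 / 1833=0.00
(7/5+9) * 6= 312/5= 62.40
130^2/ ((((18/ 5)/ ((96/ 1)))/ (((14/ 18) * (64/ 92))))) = 151424000/ 621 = 243838.97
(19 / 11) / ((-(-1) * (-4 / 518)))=-4921 / 22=-223.68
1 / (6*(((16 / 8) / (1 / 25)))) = 1 / 300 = 0.00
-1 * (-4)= 4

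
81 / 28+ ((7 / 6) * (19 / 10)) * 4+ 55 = 28039 / 420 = 66.76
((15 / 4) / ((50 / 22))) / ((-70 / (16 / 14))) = -33 / 1225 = -0.03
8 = 8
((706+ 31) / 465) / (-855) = -737 / 397575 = -0.00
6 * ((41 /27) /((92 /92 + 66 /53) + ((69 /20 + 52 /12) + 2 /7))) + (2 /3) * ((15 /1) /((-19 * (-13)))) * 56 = 536007640 /170131377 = 3.15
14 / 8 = 7 / 4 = 1.75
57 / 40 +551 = 22097 / 40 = 552.42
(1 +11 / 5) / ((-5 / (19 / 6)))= -152 / 75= -2.03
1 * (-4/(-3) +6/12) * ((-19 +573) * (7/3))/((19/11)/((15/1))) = 20580.61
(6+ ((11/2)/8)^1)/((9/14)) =749/72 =10.40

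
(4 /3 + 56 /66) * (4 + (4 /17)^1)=1728 /187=9.24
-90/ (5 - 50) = 2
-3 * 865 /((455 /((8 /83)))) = -4152 /7553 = -0.55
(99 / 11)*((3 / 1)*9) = 243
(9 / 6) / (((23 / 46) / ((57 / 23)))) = 171 / 23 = 7.43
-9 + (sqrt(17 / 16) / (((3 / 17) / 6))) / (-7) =-9 - 17 * sqrt(17) / 14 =-14.01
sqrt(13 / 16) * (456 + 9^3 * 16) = 3030 * sqrt(13) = 10924.82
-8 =-8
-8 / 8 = -1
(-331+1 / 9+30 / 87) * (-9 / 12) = 21568 / 87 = 247.91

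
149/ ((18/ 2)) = 16.56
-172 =-172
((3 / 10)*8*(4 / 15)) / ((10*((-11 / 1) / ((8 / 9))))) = -0.01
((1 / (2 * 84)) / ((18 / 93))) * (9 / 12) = 31 / 1344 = 0.02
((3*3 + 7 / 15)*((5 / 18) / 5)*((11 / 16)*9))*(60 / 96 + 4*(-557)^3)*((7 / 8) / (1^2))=-30231843960857 / 15360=-1968219007.87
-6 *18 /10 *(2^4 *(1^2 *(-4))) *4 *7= 96768 /5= 19353.60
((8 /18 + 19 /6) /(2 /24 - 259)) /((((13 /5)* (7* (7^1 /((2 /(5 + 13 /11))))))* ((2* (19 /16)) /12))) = -8800 /49174489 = -0.00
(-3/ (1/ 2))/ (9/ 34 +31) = -204/ 1063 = -0.19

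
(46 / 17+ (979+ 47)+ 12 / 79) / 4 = 345439 / 1343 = 257.21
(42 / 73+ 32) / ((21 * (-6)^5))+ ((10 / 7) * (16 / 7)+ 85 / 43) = 9404150351 / 1794051504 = 5.24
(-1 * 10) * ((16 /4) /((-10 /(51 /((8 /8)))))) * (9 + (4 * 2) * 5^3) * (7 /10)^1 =144085.20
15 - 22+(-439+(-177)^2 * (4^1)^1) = 124870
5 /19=0.26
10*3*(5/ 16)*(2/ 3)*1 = 25/ 4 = 6.25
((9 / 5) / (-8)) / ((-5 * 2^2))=9 / 800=0.01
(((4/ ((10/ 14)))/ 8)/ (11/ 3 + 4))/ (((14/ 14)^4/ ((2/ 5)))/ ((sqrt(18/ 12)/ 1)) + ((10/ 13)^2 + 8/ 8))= 0.03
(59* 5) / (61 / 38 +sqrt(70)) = -683810 / 97359 +425980* sqrt(70) / 97359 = 29.58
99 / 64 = 1.55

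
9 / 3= 3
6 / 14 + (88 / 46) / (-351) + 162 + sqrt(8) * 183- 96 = 3753637 / 56511 + 366 * sqrt(2) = 584.03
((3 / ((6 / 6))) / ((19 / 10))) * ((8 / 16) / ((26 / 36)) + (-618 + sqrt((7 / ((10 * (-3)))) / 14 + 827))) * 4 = -963000 / 247 + 116 * sqrt(885) / 19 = -3717.16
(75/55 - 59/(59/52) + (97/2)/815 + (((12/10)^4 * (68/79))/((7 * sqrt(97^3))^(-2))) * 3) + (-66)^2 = 42399871981280823/177058750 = 239467814.96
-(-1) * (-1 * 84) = -84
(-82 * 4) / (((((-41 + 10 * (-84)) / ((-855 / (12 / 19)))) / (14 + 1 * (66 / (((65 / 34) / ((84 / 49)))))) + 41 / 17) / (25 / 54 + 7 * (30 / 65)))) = -43450086103076 / 86812989237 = -500.50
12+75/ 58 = 13.29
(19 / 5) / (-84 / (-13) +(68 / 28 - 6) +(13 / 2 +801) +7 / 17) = 0.00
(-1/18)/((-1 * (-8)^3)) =-1/9216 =-0.00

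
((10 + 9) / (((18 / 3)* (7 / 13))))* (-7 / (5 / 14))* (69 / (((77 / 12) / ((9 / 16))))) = -153387 / 220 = -697.21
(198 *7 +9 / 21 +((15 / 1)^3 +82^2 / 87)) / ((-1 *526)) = -9.20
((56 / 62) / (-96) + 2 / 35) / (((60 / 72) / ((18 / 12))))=3729 / 43400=0.09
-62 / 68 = -31 / 34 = -0.91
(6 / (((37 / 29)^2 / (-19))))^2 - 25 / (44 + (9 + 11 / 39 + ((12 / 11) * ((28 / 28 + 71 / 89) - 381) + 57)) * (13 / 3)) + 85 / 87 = 10298984898092073226 / 2099479328048931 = 4905.49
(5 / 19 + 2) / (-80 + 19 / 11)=-473 / 16359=-0.03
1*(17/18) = 17/18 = 0.94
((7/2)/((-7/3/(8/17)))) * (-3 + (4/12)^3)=320/153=2.09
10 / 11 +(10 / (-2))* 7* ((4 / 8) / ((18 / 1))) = -25 / 396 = -0.06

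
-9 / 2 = -4.50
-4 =-4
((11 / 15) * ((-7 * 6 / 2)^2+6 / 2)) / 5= 1628 / 25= 65.12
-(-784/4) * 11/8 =539/2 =269.50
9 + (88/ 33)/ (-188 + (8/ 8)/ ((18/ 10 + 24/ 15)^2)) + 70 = 12868447/ 162921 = 78.99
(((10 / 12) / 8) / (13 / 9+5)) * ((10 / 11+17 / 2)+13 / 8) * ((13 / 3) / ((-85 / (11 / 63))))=-12623 / 7951104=-0.00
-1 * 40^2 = -1600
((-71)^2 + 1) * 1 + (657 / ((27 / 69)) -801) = 5920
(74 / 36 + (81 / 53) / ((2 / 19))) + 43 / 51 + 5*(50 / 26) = 27.03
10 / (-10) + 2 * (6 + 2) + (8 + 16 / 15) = 361 / 15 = 24.07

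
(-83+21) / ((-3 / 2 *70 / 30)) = 17.71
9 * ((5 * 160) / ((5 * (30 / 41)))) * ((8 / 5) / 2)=1574.40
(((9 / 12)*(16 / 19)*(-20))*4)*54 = -51840 / 19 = -2728.42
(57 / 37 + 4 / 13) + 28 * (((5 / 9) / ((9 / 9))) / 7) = 17621 / 4329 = 4.07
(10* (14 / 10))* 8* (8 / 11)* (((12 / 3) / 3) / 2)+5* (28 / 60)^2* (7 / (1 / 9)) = 20279 / 165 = 122.90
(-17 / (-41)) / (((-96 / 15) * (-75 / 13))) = 221 / 19680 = 0.01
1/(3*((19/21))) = 7/19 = 0.37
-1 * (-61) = 61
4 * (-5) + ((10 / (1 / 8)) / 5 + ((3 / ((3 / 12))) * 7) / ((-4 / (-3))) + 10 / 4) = 123 / 2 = 61.50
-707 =-707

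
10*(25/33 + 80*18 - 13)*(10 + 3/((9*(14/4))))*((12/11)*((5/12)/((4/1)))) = 124857400/7623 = 16379.04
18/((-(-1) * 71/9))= 162/71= 2.28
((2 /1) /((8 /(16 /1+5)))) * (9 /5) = 189 /20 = 9.45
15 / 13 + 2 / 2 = 28 / 13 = 2.15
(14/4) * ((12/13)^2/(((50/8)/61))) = 122976/4225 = 29.11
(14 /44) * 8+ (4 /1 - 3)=39 /11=3.55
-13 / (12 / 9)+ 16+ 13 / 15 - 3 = 247 / 60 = 4.12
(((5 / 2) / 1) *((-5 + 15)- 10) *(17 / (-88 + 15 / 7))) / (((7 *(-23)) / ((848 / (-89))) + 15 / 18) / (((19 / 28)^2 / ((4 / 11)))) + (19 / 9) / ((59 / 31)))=0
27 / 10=2.70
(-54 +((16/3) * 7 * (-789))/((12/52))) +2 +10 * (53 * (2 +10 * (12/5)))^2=56583436/3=18861145.33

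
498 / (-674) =-249 / 337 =-0.74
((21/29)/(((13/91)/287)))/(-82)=-1029/58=-17.74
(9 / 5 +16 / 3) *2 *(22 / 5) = 4708 / 75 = 62.77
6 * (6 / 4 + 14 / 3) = 37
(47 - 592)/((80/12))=-327/4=-81.75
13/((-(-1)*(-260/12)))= -3/5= -0.60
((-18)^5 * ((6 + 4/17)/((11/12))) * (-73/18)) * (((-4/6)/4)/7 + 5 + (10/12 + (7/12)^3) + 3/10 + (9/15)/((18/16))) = 42437258046/119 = 356615613.83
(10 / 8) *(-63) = -315 / 4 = -78.75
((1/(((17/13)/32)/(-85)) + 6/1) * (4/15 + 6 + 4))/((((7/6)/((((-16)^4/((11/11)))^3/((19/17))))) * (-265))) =436666768070029606912/25175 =17345253945184890.05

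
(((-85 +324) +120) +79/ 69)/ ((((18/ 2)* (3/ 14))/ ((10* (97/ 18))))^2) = 281192.87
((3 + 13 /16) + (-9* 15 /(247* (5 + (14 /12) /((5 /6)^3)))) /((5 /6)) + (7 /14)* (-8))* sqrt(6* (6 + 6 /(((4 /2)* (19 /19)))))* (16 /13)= -2921571* sqrt(6) /2816047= -2.54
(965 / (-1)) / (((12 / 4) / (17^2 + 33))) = -103576.67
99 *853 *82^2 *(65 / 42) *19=116876618430 / 7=16696659775.71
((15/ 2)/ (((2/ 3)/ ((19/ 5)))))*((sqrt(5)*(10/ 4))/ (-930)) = -57*sqrt(5)/ 496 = -0.26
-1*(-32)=32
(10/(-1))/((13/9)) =-90/13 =-6.92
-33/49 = -0.67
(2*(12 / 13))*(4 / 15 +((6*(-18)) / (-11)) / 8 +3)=5932 / 715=8.30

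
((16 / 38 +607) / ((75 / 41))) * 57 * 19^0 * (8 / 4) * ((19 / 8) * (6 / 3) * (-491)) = -4414305549 / 50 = -88286110.98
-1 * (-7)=7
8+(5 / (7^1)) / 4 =229 / 28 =8.18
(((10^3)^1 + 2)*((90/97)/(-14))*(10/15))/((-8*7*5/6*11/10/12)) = 10.35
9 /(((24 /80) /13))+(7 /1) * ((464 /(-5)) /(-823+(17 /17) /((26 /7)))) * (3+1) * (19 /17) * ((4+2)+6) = 786128226 /1818235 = 432.36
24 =24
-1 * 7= -7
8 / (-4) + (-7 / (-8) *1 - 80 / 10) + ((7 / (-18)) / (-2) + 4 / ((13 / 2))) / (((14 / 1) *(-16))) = -956971 / 104832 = -9.13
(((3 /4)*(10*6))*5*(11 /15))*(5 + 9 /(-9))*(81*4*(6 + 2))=1710720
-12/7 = -1.71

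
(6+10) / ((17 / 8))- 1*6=26 / 17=1.53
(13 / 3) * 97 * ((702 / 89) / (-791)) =-295074 / 70399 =-4.19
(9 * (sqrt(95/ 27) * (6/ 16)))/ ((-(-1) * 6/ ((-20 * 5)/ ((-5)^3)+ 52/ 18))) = 83 * sqrt(285)/ 360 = 3.89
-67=-67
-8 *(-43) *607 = 208808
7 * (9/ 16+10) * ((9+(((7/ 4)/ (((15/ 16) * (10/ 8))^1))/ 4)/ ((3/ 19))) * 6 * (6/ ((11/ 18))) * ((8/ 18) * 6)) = 36299172/ 275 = 131996.99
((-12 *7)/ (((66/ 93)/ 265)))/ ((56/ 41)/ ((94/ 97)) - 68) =66487281/ 141152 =471.03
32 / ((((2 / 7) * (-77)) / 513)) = -8208 / 11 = -746.18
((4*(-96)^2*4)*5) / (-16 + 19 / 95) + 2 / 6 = -11059121 / 237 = -46662.96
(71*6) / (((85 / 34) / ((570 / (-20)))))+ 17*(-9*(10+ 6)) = -36522 / 5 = -7304.40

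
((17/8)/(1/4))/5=17/10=1.70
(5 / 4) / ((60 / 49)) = 49 / 48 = 1.02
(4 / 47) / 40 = 1 / 470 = 0.00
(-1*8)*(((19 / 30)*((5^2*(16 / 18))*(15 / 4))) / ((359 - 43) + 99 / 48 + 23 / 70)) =-2128000 / 1604691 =-1.33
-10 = -10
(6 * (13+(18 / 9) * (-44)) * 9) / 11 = -4050 / 11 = -368.18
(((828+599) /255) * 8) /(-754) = -5708 /96135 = -0.06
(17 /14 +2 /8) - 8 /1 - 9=-435 /28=-15.54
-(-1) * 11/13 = 11/13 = 0.85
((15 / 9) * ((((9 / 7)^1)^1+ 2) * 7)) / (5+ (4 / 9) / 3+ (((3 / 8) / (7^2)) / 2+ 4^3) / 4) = 3245760 / 1790737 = 1.81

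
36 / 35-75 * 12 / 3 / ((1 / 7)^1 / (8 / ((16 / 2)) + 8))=-661464 / 35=-18898.97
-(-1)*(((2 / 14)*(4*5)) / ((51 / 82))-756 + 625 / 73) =-19359271 / 26061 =-742.84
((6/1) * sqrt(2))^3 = 432 * sqrt(2) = 610.94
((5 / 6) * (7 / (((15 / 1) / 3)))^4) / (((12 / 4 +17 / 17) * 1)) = 2401 / 3000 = 0.80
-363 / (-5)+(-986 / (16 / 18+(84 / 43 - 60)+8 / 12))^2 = 779860632 / 2067245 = 377.25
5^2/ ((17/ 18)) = 450/ 17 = 26.47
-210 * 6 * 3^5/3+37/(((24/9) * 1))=-816369/8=-102046.12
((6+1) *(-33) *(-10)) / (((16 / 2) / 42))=24255 / 2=12127.50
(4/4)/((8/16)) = 2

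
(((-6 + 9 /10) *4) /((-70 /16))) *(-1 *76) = -62016 /175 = -354.38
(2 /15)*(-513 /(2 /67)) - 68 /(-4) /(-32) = -366709 /160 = -2291.93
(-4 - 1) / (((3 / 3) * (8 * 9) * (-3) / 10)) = 25 / 108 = 0.23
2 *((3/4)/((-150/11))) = -0.11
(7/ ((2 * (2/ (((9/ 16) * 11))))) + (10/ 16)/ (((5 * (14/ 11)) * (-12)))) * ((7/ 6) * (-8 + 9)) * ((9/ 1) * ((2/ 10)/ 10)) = 7271/ 3200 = 2.27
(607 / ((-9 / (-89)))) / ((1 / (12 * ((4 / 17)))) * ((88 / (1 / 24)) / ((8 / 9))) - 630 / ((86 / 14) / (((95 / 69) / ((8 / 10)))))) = 53428747 / 5919129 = 9.03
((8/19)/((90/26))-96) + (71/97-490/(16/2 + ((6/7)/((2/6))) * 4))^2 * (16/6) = 7067186082277/4118883840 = 1715.80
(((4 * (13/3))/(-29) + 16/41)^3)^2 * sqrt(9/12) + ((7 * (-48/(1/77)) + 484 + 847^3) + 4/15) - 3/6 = 82103245088000000 * sqrt(3)/2059769656421569379169 + 18228601043/30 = 607620034.77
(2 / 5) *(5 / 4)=1 / 2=0.50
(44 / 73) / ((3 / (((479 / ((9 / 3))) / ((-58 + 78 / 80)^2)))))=33721600 / 3418345377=0.01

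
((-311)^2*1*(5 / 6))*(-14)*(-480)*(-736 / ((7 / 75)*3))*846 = -1204478219520000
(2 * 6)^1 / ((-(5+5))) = -6 / 5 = -1.20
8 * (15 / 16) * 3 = 45 / 2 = 22.50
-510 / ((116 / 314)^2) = -6285495 / 1682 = -3736.92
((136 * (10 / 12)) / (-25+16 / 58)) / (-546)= 4930 / 587223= 0.01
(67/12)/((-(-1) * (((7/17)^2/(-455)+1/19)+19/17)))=4.77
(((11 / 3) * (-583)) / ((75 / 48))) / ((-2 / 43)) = 2206072 / 75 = 29414.29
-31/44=-0.70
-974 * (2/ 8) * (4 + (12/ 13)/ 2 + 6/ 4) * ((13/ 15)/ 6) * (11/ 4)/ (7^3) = -166067/ 98784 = -1.68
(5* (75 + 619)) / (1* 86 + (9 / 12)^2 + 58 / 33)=1832160 / 46633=39.29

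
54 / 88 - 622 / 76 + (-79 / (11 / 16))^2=121355277 / 9196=13196.53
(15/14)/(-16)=-15/224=-0.07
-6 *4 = -24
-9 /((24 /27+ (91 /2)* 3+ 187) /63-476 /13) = 132678 /463877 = 0.29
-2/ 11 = -0.18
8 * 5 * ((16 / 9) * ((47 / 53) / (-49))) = -30080 / 23373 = -1.29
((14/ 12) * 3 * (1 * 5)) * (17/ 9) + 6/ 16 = 2407/ 72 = 33.43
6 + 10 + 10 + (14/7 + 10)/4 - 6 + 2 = 25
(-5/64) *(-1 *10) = 25/32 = 0.78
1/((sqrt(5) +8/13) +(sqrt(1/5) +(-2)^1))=65/248 +169 * sqrt(5)/744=0.77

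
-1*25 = -25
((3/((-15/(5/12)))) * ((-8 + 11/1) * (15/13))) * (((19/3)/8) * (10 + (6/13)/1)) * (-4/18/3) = 1615/9126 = 0.18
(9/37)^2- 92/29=-123599/39701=-3.11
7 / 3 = 2.33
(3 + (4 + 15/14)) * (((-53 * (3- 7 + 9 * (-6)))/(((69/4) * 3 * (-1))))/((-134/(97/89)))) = 33694114/8640387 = 3.90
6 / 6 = 1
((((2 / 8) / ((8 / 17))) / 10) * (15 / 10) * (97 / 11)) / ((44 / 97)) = 479859 / 309760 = 1.55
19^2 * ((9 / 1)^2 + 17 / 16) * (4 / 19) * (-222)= -2769117 / 2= -1384558.50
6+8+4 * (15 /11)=214 /11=19.45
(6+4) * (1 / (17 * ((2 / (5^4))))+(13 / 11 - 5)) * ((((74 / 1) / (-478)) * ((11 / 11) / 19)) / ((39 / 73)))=-5658595 / 2547501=-2.22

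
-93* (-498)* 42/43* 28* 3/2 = 81697896/43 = 1899951.07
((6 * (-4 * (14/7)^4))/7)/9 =-128/21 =-6.10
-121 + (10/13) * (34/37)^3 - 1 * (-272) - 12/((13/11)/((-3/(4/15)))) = 13464968/50653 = 265.83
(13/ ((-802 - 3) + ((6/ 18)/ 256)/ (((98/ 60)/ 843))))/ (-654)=40768/ 1649631615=0.00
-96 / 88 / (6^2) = -1 / 33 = -0.03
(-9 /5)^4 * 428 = 2808108 /625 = 4492.97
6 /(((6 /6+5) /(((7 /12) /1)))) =7 /12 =0.58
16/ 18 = 8/ 9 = 0.89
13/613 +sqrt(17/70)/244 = 0.02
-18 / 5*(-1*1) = 18 / 5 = 3.60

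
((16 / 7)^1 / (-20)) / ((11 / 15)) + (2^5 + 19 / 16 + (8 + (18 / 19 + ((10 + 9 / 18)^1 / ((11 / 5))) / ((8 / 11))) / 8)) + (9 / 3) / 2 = 8140439 / 187264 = 43.47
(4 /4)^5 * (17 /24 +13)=329 /24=13.71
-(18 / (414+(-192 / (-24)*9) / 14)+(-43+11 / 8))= 41.58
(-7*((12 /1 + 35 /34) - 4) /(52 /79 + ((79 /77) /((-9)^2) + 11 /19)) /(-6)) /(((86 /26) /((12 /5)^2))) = 784616539707 /53457518300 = 14.68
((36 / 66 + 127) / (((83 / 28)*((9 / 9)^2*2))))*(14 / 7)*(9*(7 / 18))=137494 / 913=150.60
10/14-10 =-65/7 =-9.29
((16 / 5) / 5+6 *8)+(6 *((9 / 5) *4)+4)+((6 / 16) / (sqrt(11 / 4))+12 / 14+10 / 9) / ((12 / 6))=3 *sqrt(11) / 88+152498 / 1575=96.94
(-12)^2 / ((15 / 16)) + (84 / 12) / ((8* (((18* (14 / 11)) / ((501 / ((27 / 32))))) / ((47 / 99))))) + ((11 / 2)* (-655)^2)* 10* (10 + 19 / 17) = 16255670904364 / 61965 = 262336333.48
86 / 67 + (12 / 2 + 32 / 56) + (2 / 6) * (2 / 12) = 66781 / 8442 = 7.91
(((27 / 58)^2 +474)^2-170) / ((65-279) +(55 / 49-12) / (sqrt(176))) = -14372617297550728370 / 13687306443549367 +66414136767590885 * sqrt(11) / 54749225774197468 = -1046.05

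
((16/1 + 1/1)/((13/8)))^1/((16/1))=17/26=0.65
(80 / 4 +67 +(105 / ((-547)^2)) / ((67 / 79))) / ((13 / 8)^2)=111622243584 / 3387943507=32.95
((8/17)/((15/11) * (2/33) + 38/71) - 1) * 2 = -10754/22559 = -0.48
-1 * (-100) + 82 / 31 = 3182 / 31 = 102.65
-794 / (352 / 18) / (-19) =3573 / 1672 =2.14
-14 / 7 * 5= -10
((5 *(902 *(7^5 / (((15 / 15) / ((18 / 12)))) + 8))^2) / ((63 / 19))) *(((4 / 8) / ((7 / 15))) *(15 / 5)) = 245779234318145275 / 98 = 2507951370593319.13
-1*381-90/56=-10713/28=-382.61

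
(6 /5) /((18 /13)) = 13 /15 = 0.87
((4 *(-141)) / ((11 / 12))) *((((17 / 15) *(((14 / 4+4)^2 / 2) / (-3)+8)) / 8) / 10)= 2397 / 200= 11.98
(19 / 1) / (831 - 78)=19 / 753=0.03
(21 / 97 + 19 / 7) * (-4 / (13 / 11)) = -9.92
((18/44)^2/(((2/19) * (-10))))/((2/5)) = -1539/3872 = -0.40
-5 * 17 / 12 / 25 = -17 / 60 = -0.28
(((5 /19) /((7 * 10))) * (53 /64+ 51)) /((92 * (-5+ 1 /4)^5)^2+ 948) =1698304 /431363436963145981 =0.00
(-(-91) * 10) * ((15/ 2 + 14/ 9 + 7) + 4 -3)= 139685/ 9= 15520.56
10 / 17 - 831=-14117 / 17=-830.41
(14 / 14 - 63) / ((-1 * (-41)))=-1.51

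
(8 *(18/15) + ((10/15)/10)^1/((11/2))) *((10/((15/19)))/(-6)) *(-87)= 873886/495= 1765.43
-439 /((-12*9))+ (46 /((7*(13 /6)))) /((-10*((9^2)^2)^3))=696467750177561 /171340585465140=4.06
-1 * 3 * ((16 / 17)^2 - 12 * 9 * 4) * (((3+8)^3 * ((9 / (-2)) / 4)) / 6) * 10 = -932804730 / 289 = -3227698.03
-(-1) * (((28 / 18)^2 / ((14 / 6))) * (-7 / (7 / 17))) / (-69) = 476 / 1863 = 0.26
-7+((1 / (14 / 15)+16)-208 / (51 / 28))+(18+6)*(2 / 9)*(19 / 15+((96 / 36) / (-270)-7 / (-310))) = -174447095 / 1792854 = -97.30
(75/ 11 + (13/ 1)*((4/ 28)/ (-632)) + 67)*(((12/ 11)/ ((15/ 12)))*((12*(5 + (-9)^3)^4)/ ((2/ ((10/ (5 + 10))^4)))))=20978048367309.32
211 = 211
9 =9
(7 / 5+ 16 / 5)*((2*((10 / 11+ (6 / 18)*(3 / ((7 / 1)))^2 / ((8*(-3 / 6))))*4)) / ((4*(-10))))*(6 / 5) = -132963 / 134750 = -0.99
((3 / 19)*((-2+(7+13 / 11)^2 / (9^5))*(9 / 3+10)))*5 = -11460670 / 558657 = -20.51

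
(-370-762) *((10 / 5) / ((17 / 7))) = -15848 / 17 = -932.24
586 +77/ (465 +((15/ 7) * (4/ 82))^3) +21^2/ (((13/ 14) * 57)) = 1614160629501157/ 2715167728065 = 594.50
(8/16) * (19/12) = 19/24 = 0.79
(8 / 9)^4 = 4096 / 6561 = 0.62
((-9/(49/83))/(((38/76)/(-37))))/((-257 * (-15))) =18426/62965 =0.29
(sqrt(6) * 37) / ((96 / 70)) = 1295 * sqrt(6) / 48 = 66.09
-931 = -931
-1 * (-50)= 50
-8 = -8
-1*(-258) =258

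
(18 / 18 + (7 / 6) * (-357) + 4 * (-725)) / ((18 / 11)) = -72941 / 36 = -2026.14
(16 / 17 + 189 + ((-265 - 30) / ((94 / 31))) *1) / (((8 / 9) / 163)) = 217205487 / 12784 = 16990.42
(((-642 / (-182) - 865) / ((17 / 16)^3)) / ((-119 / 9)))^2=8351616891466285056 / 2830546121077129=2950.53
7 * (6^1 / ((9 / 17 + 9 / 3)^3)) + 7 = 286391 / 36000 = 7.96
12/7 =1.71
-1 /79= -0.01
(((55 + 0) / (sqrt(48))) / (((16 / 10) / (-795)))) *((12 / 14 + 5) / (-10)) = 597575 *sqrt(3) / 448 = 2310.34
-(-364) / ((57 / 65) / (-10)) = -236600 / 57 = -4150.88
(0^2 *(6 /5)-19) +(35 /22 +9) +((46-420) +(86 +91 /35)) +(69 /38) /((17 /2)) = -293.60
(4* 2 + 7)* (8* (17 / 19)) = 2040 / 19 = 107.37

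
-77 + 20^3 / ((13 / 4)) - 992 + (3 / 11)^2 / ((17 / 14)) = 37239509 / 26741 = 1392.60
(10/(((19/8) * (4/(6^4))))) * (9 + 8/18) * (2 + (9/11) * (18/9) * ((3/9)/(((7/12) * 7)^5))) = 1521664185456000/59037327041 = 25774.61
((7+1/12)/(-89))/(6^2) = -85/38448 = -0.00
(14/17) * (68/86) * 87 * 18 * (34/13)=1490832/559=2666.96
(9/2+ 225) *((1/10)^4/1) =459/20000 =0.02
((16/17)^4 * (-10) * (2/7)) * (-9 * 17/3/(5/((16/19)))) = 12582912/653429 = 19.26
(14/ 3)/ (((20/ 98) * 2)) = 343/ 30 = 11.43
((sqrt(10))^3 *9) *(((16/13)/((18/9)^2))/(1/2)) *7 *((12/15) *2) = 8064 *sqrt(10)/13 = 1961.59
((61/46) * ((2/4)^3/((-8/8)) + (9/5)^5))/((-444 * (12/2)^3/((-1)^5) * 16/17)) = 486629879/1764633600000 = 0.00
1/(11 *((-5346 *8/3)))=-1/156816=-0.00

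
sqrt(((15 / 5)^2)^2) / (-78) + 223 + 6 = 5951 / 26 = 228.88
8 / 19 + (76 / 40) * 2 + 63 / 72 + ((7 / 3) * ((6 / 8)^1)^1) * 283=380263 / 760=500.35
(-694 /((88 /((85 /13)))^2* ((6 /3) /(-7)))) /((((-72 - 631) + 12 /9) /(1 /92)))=-10529715 /50689962752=-0.00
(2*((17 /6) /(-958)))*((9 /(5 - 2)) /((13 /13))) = -17 /958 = -0.02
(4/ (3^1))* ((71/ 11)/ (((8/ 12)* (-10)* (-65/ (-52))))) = -284/ 275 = -1.03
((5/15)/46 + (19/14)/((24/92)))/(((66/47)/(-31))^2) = 647468945/255024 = 2538.85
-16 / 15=-1.07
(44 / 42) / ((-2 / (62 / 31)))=-22 / 21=-1.05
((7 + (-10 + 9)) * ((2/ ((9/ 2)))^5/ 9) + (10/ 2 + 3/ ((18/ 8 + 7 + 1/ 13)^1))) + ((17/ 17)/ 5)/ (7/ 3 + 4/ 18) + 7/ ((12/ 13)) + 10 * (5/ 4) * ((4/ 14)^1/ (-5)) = 679482270011/ 55330093980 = 12.28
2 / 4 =1 / 2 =0.50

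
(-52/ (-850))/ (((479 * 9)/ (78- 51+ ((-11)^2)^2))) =381368/ 1832175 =0.21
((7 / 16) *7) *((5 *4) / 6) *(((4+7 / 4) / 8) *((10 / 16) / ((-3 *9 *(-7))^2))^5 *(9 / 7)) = 359375 / 23232109568645894990827880448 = 0.00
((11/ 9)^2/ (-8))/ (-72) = 121/ 46656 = 0.00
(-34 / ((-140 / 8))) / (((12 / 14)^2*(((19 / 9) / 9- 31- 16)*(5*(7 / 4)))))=-153 / 23675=-0.01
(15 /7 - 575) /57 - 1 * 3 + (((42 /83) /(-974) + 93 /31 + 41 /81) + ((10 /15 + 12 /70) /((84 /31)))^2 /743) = -26479678370965874 /2774384541115425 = -9.54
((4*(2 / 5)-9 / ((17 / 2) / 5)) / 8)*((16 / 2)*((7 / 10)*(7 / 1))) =-7693 / 425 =-18.10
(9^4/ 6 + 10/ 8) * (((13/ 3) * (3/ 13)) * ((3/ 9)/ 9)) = 4379/ 108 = 40.55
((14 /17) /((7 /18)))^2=1296 /289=4.48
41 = 41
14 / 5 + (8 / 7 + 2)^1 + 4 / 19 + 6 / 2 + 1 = 6752 / 665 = 10.15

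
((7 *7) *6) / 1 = 294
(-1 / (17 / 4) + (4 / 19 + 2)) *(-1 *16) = -10208 / 323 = -31.60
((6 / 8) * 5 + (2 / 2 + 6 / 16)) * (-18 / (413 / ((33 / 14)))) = -12177 / 23128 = -0.53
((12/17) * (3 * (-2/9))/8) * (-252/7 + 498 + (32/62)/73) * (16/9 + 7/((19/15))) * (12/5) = -5223427912/10964235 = -476.41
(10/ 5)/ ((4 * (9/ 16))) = 8/ 9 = 0.89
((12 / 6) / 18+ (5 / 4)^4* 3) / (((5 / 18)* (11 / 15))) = 51393 / 1408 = 36.50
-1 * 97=-97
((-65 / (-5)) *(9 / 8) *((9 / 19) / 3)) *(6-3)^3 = 9477 / 152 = 62.35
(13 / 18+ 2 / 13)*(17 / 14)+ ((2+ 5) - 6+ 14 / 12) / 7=4499 / 3276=1.37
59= 59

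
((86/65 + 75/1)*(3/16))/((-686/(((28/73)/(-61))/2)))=14883/226924880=0.00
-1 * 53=-53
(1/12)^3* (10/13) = 0.00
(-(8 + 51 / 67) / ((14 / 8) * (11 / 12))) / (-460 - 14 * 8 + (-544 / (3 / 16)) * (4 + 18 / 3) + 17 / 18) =507168 / 2747265521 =0.00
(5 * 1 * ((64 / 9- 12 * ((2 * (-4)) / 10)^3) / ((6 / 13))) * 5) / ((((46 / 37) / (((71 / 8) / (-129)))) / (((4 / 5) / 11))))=-63657464 / 22029975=-2.89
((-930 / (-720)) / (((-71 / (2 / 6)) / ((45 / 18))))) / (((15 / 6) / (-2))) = 31 / 2556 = 0.01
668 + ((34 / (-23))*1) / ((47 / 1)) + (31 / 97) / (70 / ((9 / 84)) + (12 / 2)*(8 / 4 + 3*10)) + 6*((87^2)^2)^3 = 300005322138766749220755665577013 / 265917352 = 1128190093208986035709154.00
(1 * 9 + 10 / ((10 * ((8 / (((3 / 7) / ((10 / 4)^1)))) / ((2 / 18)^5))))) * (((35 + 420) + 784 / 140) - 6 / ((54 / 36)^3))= 512057595907 / 124002900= 4129.40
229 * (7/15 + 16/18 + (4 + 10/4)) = 161903/90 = 1798.92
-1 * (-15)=15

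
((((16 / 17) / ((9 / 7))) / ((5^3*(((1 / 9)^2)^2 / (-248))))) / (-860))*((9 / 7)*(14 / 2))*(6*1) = 273357504 / 456875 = 598.32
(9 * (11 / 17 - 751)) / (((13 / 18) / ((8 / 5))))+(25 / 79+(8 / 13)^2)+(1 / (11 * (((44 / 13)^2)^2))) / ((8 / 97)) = -5599676140023157821 / 374305406126080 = -14960.18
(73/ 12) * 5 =365/ 12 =30.42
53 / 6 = 8.83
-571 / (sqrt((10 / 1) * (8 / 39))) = -571 * sqrt(195) / 20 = -398.68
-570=-570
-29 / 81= -0.36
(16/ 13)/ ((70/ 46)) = 368/ 455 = 0.81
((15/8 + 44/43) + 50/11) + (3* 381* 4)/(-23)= -16652607/87032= -191.34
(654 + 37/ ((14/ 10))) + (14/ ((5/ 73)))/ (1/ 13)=116817/ 35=3337.63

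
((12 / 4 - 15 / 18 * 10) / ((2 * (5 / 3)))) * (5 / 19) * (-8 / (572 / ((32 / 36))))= 128 / 24453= 0.01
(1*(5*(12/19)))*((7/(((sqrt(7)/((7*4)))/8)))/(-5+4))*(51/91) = -1048.87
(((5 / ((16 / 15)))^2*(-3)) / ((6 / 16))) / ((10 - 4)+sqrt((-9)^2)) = -375 / 32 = -11.72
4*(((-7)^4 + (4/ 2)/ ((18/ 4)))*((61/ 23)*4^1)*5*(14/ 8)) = 184575020/ 207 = 891666.76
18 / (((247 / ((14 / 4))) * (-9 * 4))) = -7 / 988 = -0.01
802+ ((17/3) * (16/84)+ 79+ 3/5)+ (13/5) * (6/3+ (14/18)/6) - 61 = 1563439/1890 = 827.22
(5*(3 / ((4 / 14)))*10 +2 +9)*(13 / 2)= 3484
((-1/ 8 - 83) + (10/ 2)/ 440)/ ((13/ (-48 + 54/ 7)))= 515637/ 2002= 257.56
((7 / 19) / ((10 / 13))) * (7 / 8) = 637 / 1520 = 0.42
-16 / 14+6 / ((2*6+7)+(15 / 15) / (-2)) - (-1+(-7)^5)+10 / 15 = 16807.85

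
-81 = -81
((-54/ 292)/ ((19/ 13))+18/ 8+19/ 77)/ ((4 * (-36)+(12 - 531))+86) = -1012549/ 246492092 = -0.00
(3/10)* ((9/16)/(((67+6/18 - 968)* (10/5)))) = -81/864640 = -0.00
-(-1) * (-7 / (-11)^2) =-7 / 121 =-0.06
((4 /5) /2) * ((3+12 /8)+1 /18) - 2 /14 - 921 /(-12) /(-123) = 54521 /51660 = 1.06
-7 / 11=-0.64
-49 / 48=-1.02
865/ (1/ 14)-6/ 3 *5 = 12100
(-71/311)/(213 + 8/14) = -497/464945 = -0.00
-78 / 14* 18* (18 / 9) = -200.57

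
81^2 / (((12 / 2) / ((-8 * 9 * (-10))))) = 787320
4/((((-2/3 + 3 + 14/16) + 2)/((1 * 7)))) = 672/125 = 5.38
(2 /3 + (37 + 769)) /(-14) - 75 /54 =-7435 /126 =-59.01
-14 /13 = -1.08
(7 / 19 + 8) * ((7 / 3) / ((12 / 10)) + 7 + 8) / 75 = 3233 / 1710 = 1.89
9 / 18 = 1 / 2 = 0.50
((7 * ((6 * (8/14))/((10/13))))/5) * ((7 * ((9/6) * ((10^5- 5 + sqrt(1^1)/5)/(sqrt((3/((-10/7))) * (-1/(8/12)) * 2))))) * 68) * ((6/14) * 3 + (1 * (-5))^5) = -57985848545664 * sqrt(70)/875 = -554450760946.47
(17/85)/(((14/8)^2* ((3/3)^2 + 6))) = 16/1715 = 0.01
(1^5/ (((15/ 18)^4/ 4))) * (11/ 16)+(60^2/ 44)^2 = 6699.92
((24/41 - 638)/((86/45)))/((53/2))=-1176030/93439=-12.59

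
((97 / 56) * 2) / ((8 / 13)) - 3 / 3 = 1037 / 224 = 4.63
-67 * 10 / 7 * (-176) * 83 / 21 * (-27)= -88086240 / 49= -1797678.37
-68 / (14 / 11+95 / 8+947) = -5984 / 84493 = -0.07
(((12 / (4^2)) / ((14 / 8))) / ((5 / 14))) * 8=48 / 5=9.60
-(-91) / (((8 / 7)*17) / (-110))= -35035 / 68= -515.22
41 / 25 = 1.64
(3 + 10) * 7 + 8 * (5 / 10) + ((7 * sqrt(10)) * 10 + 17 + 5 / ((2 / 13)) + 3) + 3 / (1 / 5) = 325 / 2 + 70 * sqrt(10) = 383.86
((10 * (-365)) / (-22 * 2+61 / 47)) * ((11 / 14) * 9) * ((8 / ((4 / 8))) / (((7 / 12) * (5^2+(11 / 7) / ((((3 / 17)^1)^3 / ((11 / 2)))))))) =9782467200 / 942723803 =10.38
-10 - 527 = -537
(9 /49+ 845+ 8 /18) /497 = 372922 /219177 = 1.70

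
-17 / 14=-1.21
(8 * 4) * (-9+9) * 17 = 0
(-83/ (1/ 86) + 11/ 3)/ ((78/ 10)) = -914.66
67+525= 592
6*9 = 54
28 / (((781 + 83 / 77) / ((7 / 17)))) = 3773 / 255935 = 0.01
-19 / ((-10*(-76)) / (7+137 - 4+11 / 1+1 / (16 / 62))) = -3.87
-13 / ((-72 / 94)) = 16.97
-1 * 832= -832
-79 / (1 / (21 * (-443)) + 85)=-734937 / 790754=-0.93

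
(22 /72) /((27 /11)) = 121 /972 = 0.12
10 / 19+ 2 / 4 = 39 / 38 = 1.03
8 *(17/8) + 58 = 75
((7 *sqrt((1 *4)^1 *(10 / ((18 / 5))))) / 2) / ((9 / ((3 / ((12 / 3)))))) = 35 / 36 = 0.97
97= 97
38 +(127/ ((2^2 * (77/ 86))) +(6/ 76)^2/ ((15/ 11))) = 40842471/ 555940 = 73.47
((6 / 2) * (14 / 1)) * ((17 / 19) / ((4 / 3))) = 1071 / 38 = 28.18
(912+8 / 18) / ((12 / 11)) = 22583 / 27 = 836.41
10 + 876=886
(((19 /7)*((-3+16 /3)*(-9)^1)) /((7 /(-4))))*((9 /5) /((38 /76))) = 4104 /35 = 117.26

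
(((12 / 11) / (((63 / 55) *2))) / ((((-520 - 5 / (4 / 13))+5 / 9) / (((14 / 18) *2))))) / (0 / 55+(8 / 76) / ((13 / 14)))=-52 / 4263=-0.01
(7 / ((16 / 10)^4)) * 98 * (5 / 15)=214375 / 6144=34.89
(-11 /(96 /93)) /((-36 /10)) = 1705 /576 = 2.96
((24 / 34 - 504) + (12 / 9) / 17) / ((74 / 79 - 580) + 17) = 2027456 / 2264553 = 0.90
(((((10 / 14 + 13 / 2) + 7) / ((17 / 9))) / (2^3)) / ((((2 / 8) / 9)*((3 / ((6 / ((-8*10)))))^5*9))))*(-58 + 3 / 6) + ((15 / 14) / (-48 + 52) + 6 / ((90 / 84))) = 114405417193 / 19496960000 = 5.87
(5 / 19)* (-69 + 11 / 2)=-635 / 38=-16.71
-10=-10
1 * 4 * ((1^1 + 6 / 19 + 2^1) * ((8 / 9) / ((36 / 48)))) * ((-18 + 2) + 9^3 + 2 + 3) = 643328 / 57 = 11286.46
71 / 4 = 17.75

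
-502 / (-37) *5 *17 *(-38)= -1621460 / 37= -43823.24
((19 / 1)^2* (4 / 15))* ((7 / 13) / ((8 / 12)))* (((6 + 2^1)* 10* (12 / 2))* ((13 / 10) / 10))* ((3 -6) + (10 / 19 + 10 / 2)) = 306432 / 25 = 12257.28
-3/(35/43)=-3.69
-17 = -17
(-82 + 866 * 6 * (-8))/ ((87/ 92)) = -3831800/ 87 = -44043.68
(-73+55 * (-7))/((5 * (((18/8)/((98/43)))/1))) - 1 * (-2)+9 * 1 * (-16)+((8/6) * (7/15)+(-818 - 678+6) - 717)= -1574549/645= -2441.16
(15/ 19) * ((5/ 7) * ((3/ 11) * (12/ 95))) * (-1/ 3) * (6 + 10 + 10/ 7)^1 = -0.11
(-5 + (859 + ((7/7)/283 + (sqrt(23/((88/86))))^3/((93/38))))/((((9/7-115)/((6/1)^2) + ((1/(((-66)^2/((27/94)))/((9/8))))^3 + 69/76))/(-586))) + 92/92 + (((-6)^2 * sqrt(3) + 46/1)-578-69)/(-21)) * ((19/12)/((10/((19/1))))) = -361 * sqrt(3)/70 + 286241614958965399207936 * sqrt(10879)/875450026877298653525 + 62335731709115100964420701062087/92643397721675671472267400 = 706951.04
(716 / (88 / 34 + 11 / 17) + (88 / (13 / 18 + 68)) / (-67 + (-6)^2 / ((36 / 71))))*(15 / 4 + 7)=162094348 / 68035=2382.51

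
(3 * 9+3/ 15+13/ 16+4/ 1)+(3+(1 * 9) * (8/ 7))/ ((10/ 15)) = 29087/ 560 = 51.94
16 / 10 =8 / 5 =1.60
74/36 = 37/18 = 2.06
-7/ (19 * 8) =-7/ 152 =-0.05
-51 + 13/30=-1517/30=-50.57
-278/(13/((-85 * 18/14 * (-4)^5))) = -217774080/91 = -2393121.76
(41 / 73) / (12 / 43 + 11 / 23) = 0.74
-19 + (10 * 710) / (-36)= -1946 / 9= -216.22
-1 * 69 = -69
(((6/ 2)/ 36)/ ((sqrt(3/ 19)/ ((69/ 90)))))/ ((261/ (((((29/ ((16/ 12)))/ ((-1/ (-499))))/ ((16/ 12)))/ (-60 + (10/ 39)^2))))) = -1939613 *sqrt(57)/ 175027200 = -0.08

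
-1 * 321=-321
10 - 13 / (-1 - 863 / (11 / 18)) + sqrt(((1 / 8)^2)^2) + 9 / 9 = 10968377 / 994880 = 11.02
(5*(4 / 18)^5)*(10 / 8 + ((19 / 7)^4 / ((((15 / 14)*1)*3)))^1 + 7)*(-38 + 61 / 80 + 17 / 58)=-133016872253 / 52862436270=-2.52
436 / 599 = 0.73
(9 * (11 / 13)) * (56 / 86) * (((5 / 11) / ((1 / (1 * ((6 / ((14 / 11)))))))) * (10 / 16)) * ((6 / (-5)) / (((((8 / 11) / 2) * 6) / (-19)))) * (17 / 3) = 1758735 / 4472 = 393.28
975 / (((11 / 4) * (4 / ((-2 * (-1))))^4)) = 975 / 44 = 22.16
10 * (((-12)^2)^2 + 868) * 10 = 2160400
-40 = -40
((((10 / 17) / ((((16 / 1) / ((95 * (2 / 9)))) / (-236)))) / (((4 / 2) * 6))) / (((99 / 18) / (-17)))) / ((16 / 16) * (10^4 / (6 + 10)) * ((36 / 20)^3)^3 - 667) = 87578125 / 228889651716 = 0.00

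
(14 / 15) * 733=10262 / 15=684.13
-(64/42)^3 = -32768/9261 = -3.54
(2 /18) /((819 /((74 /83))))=74 /611793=0.00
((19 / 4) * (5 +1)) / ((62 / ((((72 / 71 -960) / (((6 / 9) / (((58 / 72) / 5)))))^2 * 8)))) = 771648504306 / 3906775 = 197515.47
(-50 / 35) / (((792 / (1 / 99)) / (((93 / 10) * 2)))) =-0.00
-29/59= -0.49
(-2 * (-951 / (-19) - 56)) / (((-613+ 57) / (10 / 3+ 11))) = -4859 / 15846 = -0.31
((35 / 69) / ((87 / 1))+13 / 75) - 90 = -13479862 / 150075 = -89.82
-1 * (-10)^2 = -100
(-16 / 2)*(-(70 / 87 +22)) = 15872 / 87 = 182.44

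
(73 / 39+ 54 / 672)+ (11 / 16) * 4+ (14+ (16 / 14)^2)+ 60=2446333 / 30576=80.01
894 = 894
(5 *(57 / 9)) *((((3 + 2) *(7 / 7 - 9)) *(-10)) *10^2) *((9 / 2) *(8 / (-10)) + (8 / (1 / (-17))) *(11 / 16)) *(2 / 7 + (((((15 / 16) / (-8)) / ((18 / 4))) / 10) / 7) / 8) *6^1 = -70832629375 / 336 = -210811396.95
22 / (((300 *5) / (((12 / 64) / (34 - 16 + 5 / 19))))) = 209 / 1388000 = 0.00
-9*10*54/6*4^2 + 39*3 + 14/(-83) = -1065983/83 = -12843.17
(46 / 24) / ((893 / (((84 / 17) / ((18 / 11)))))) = 1771 / 273258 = 0.01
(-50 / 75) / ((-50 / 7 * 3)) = 0.03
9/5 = 1.80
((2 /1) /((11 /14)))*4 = 112 /11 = 10.18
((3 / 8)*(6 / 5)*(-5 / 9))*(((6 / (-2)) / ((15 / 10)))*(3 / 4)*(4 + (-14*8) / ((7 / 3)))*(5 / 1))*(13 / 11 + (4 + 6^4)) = -214695 / 2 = -107347.50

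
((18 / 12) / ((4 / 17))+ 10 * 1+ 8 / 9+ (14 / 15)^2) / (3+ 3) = 1209 / 400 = 3.02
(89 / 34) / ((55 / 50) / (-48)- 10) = -0.26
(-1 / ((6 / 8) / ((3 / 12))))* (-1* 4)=4 / 3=1.33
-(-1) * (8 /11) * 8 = 64 /11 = 5.82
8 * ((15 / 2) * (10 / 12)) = 50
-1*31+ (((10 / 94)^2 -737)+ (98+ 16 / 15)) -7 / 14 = -44362597 / 66270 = -669.42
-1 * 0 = 0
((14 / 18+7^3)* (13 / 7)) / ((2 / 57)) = 54587 / 3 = 18195.67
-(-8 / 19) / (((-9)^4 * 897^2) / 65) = 40 / 7715519487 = 0.00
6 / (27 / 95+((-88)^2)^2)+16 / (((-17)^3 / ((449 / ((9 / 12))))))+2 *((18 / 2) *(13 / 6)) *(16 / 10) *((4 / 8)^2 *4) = 25379968960025086 / 419848222764165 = 60.45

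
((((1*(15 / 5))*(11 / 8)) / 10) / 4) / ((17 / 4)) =33 / 1360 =0.02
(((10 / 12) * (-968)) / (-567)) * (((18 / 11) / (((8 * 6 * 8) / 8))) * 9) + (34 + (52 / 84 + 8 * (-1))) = 487 / 18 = 27.06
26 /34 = 13 /17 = 0.76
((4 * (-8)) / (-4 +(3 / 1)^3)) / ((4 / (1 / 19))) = -8 / 437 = -0.02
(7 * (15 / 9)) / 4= 35 / 12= 2.92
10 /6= 5 /3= 1.67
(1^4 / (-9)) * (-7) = 7 / 9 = 0.78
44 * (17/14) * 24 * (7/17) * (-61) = -32208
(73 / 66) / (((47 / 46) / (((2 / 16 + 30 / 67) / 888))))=515453 / 738226368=0.00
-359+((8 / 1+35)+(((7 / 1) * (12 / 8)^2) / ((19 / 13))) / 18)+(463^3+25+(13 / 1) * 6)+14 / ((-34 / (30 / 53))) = 13592846781639 / 136952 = 99252634.37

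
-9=-9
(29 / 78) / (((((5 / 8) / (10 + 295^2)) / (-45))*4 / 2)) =-1164930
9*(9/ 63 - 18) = -1125/ 7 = -160.71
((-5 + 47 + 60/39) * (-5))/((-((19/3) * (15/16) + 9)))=45280/3107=14.57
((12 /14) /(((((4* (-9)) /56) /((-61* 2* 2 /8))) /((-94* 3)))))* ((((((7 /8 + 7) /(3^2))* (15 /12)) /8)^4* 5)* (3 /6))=-21511459375 /2147483648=-10.02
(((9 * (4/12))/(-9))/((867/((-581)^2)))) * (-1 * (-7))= -2362927/2601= -908.47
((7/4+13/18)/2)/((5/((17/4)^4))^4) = 4330846076934351294809/193273528320000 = 22407859.55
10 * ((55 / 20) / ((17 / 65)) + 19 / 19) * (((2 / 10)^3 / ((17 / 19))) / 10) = 14877 / 144500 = 0.10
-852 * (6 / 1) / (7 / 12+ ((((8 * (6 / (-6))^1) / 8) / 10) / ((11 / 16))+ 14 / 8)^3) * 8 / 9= -145153536000 / 150594931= -963.87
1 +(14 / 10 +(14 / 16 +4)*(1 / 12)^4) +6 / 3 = 1216577 / 276480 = 4.40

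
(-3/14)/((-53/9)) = 27/742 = 0.04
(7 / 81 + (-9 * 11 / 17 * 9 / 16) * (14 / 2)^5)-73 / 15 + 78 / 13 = -55054.06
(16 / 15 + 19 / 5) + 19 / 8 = 869 / 120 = 7.24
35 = 35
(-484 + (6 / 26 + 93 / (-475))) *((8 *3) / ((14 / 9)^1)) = -322756272 / 43225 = -7466.89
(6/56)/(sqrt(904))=3 * sqrt(226)/12656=0.00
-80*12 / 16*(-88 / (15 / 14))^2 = -6071296 / 15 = -404753.07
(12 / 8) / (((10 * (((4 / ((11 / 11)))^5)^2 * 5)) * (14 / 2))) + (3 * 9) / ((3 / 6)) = 39636172803 / 734003200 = 54.00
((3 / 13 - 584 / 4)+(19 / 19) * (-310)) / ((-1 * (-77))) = -5925 / 1001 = -5.92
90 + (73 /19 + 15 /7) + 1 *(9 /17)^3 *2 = 62913272 /653429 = 96.28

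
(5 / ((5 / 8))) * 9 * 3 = 216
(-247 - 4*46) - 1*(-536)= 105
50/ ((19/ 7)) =350/ 19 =18.42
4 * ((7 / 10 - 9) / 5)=-166 / 25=-6.64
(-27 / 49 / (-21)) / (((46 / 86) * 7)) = 387 / 55223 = 0.01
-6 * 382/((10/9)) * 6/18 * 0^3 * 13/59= 0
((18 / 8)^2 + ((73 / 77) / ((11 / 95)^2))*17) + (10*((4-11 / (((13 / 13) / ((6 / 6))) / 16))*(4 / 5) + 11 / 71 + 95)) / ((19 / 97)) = -193006678951 / 201098128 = -959.76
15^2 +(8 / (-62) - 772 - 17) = -17488 / 31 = -564.13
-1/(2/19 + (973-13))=-19/18242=-0.00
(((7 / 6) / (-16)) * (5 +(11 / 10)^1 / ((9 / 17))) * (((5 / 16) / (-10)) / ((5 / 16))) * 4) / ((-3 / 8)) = -4459 / 8100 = -0.55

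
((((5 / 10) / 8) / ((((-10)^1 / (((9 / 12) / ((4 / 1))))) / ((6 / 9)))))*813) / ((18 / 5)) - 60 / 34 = -50687 / 26112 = -1.94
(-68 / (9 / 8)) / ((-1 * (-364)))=-136 / 819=-0.17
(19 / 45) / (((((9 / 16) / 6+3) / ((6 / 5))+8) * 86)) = 608 / 1309995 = 0.00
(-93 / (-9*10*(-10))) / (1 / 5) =-31 / 60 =-0.52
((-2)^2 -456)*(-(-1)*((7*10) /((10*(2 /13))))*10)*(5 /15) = -205660 /3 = -68553.33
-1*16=-16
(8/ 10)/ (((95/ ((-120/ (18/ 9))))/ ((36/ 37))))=-1728/ 3515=-0.49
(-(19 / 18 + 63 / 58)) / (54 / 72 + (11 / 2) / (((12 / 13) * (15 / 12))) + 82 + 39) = -11180 / 660417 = -0.02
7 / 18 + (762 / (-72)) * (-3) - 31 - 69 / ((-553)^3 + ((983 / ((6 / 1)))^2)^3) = 1608323211418017871 / 1412186234420244924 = 1.14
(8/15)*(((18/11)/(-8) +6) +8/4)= 686/165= 4.16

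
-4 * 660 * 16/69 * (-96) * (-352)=-475791360/23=-20686580.87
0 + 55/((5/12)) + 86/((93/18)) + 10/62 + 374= 16207/31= 522.81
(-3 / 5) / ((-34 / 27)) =0.48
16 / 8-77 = -75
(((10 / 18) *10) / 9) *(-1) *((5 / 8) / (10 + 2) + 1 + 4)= -12125 / 3888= -3.12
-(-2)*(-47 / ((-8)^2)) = -47 / 32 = -1.47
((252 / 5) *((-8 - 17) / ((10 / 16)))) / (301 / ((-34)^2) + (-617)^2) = -2330496 / 440076785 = -0.01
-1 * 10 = -10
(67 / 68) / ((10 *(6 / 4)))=67 / 1020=0.07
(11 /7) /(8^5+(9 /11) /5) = 605 /12615743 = 0.00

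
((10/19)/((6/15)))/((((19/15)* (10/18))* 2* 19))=675/13718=0.05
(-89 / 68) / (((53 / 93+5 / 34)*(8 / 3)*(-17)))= 24831 / 616624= 0.04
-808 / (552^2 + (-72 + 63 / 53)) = -42824 / 16145559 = -0.00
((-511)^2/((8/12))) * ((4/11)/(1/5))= 7833630/11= 712148.18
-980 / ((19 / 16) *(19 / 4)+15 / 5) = -8960 / 79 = -113.42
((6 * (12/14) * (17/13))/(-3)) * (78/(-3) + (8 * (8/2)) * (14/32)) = 2448/91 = 26.90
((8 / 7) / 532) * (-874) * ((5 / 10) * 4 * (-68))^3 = 231421952 / 49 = 4722896.98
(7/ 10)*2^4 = 56/ 5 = 11.20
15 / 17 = 0.88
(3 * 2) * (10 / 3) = 20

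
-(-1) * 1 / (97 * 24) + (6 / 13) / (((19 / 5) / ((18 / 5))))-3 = -1473377 / 575016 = -2.56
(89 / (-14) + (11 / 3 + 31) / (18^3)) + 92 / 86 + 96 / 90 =-27745247 / 6582870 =-4.21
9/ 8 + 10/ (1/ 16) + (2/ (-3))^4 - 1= 103889/ 648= 160.32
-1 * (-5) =5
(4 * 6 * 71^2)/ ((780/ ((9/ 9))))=10082/ 65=155.11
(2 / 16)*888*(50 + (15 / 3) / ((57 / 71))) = 118585 / 19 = 6241.32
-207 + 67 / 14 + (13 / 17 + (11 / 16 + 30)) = -325131 / 1904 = -170.76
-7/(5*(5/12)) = -84/25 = -3.36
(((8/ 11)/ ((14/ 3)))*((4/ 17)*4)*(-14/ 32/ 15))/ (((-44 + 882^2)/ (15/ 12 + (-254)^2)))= -258069/ 727317800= -0.00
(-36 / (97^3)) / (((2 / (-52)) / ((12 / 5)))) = 11232 / 4563365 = 0.00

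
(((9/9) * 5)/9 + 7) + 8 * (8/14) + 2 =890/63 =14.13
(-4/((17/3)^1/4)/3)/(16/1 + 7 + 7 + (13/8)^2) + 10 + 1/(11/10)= 4250296/390643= 10.88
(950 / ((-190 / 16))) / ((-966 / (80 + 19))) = 1320 / 161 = 8.20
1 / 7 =0.14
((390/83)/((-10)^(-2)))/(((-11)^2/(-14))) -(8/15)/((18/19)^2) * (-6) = -206627908/4067415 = -50.80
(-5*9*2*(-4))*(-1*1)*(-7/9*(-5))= -1400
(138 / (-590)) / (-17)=69 / 5015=0.01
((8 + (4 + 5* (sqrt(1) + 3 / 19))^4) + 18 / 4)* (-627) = -79101807081 / 13718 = -5766278.40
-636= -636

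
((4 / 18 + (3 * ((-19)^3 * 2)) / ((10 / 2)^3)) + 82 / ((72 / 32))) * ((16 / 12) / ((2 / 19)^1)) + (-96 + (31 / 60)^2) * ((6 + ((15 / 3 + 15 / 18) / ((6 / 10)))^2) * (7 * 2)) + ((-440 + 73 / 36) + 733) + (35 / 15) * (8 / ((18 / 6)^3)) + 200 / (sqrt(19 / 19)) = -402219841837 / 2916000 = -137935.47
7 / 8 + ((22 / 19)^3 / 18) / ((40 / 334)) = 3938801 / 2469240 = 1.60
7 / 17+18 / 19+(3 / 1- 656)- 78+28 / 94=-11072156 / 15181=-729.34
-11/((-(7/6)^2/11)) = 4356/49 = 88.90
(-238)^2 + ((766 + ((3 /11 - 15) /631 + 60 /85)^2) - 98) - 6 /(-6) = 797992121281261 /13923292009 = 57313.47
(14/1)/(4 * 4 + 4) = 0.70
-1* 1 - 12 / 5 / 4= -8 / 5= -1.60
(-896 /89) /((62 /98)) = -15.91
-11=-11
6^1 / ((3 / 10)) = 20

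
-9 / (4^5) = -9 / 1024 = -0.01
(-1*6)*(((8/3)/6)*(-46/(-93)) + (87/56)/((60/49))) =-199351/22320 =-8.93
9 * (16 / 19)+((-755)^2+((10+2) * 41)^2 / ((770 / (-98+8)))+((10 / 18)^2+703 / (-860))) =55210006472431 / 101912580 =541738.88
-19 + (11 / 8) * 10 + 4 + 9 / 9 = -1 / 4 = -0.25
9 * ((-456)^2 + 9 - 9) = 1871424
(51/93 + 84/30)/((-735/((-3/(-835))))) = -519/31709125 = -0.00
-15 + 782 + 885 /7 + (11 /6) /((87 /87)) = 37601 /42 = 895.26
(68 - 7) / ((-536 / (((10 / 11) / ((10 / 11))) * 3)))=-183 / 536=-0.34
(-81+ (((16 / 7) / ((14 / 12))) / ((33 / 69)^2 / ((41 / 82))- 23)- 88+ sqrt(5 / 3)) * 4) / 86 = -84405287 / 16750650+ 2 * sqrt(15) / 129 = -4.98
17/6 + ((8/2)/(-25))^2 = 10721/3750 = 2.86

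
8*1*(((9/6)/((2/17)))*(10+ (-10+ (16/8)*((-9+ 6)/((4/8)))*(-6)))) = 7344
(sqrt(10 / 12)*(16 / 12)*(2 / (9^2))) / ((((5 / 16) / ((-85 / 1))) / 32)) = -34816*sqrt(30) / 729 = -261.58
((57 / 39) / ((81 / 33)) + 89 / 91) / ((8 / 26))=1933 / 378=5.11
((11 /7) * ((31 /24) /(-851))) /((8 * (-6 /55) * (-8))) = -18755 /54899712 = -0.00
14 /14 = 1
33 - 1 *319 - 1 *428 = -714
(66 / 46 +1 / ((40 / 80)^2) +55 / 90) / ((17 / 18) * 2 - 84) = -2503 / 33994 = -0.07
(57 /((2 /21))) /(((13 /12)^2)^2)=12410496 /28561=434.53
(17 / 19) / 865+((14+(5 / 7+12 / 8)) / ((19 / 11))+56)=15045183 / 230090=65.39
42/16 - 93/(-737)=16221/5896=2.75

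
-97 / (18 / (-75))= 2425 / 6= 404.17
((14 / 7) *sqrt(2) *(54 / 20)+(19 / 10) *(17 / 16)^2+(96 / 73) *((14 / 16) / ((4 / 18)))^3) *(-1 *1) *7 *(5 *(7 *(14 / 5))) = -5283456409 / 93440-18522 *sqrt(2) / 5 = -61782.65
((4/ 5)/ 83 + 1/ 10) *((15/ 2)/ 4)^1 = 273/ 1328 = 0.21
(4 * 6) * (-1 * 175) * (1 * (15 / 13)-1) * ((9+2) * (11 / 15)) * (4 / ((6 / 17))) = -59072.82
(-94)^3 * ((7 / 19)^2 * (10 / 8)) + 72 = -50847278 / 361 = -140851.19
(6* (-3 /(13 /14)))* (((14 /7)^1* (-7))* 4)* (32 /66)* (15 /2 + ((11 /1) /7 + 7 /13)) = 854784 /169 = 5057.89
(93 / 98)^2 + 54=527265 / 9604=54.90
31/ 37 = 0.84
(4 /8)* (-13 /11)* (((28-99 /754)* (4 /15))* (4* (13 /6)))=-546338 /14355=-38.06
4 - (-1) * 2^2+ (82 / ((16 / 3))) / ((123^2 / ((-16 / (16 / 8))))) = 983 / 123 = 7.99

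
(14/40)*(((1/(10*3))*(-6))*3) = -21/100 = -0.21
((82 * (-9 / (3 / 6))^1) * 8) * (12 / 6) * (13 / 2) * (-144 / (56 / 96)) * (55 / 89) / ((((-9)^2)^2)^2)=60037120 / 110362581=0.54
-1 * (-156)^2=-24336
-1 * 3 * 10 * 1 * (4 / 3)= -40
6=6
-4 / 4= -1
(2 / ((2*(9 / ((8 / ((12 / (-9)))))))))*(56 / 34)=-56 / 51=-1.10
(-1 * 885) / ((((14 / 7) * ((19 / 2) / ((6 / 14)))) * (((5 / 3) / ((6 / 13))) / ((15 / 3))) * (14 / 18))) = -35.54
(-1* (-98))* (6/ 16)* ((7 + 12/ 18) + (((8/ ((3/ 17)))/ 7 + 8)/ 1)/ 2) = 2191/ 4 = 547.75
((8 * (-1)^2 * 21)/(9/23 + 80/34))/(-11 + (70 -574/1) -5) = -8211/69745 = -0.12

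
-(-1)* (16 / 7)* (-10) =-160 / 7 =-22.86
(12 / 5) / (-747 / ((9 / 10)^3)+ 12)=-243 / 102535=-0.00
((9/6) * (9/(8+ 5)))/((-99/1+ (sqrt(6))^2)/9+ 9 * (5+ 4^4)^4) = 81/3257610389176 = 0.00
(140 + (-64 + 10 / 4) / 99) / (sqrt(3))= 9199 *sqrt(3) / 198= 80.47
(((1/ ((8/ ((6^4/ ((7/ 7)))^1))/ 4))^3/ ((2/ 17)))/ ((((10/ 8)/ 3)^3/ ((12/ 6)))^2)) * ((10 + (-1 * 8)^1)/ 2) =27624308213809152/ 15625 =1767955725683.79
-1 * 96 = -96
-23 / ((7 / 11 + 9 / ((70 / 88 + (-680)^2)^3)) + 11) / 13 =-2130758689306615887487375 / 14014159917020588397295808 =-0.15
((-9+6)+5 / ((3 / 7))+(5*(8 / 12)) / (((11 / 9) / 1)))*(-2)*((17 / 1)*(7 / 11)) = -89488 / 363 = -246.52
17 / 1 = 17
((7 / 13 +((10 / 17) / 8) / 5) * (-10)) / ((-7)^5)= 0.00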